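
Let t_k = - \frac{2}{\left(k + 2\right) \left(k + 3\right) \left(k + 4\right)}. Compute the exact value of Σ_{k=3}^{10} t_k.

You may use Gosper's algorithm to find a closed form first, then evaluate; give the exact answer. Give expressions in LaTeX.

Step 1: r(k) = (k + 2)/(k + 5).
Take A(k)=k + 2, B(k)=k + 5, C(k)=1.
Solve (k + 2)·f(k+1) − (k + 4)·f(k) = 1.
d = 2 from the (1,1,0) case.
Coefficient equations give f(k) = k*(k + 5)/12.
R(k) = B(k−1)·f(k)/C(k) = k*(k + 4)*(k + 5)/12; s_k = R·t_k = k*(-k - 5)/(6*(k + 2)*(k + 3)).
Check: Δs_k = -2/(k**3 + 9*k**2 + 26*k + 24). ✓
Sum = s_(11) − s_(3); s_(11) = -44/273, s_(3) = -2/15 ⇒ -38/1365.

Σ = -38/1365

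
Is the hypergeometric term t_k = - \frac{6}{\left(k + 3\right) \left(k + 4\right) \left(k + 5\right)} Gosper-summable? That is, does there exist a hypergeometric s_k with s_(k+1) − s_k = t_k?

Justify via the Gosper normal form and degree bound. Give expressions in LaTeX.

Yes. s_k = \frac{k \left(- k - 7\right)}{4 \left(k + 3\right) \left(k + 4\right)}.

Step 1: r(k) = (k + 3)/(k + 6).
Gosper form: A/B · C(k+1)/C(k) with A=k + 3, B=k + 6, C=1.
f must satisfy (k + 3)·f(k+1) − (k + 5)·f(k) = 1.
Degrees (1,1,0) ⇒ d ≤ 2.
Coefficient equations give f(k) = k*(k + 7)/24.
Then R = B(k−1)f/C = k*(k + 5)*(k + 7)/24, so s_k = R(k)·t_k = k*(-k - 7)/(4*(k + 3)*(k + 4)).
Verify: -6/(k**3 + 12*k**2 + 47*k + 60) matches t_k.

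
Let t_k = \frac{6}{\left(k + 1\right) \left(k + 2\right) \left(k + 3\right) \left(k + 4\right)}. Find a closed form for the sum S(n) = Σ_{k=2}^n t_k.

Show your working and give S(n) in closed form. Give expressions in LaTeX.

S(n) = \frac{n^{3} + 9 n^{2} + 26 n - 36}{30 \left(n^{3} + 9 n^{2} + 26 n + 24\right)}

Ratio r(k) = (k + 1)/(k + 5).
Take A(k)=k + 1, B(k)=k + 5, C(k)=1.
Set up (k + 1)·f(k+1) − (k + 4)·f(k) − (1) = 0.
deg f ≤ 3 (via 1,1,0).
Coefficient equations give f(k) = k*(k**2 + 6*k + 11)/18.
Get s_k = R·t_k = k*(k**2 + 6*k + 11)/(3*(k + 1)*(k + 2)*(k + 3)) with R(k) = B(k−1)f(k)/C(k) = k*(k + 4)*(k**2 + 6*k + 11)/18.
s_(k+1) − s_k = 6/(k**4 + 10*k**3 + 35*k**2 + 50*k + 24) = t_k.
s_(n+1) = (n**3 + 9*n**2 + 26*n + 18)/(3*(n**3 + 9*n**2 + 26*n + 24)) and s_(2) = 3/10, so S(n) = (n**3 + 9*n**2 + 26*n - 36)/(30*(n**3 + 9*n**2 + 26*n + 24)).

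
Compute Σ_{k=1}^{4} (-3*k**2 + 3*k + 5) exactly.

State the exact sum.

The ratio is (3*k**2 + 3*k - 5)/(3*k**2 - 3*k - 5).
Factor: A=1; B=1; C=k**2 - k - 5/3.
Set up (1)·f(k+1) − (1)·f(k) − (k**2 - k - 5/3) = 0.
deg f ≤ 3 (via 0,0,2).
Solving with deg f ≤ 3: f(k) = k*(k**2 - 3*k - 3)/3.
So s_k = (B(k−1)f/C)·t_k = (k*(k**2 - 3*k - 3)/(3*k**2 - 3*k - 5))·t_k = k*(-k**2 + 3*k + 3).
Verify: -3*k**2 + 3*k + 5 matches t_k.
Evaluate s at k=5 and k=1: -35 and 5; difference -40.

Σ = -40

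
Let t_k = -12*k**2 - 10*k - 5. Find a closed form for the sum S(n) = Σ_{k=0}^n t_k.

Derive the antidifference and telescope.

S(n) = -4*n**3 - 11*n**2 - 12*n - 5

Step 1: r(k) = (12*k**2 + 34*k + 27)/(12*k**2 + 10*k + 5).
Take A(k)=1, B(k)=1, C(k)=k**2 + 5*k/6 + 5/12.
Key eq: (1)·f(k+1) = (1)·f(k) + (k**2 + 5*k/6 + 5/12).
Degrees (0,0,2) ⇒ d ≤ 3.
Match coefficients ⇒ f(k) = k*(4*k**2 - k + 2)/12.
Get s_k = R·t_k = k*(-4*k**2 + k - 2) with R(k) = B(k−1)f(k)/C(k) = k*(4*k**2 - k + 2)/(12*k**2 + 10*k + 5).
Check: Δs_k = -12*k**2 - 10*k - 5. ✓
Evaluate: s_(n+1) = -4*n**3 - 11*n**2 - 12*n - 5; subtract s_(0) = 0 ⇒ S(n) = -4*n**3 - 11*n**2 - 12*n - 5.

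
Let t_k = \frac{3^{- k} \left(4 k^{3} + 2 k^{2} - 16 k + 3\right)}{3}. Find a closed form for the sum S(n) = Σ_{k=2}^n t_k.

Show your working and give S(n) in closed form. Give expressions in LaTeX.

S(n) = 3^{- n - 2} \left(34 \cdot 3^{n} - 6 n^{3} - 30 n^{2} - 39 n - 27\right)

Compute t_(k+1)/t_k: get (4*k**3 + 14*k**2 - 7)/(3*(4*k**3 + 2*k**2 - 16*k + 3)).
Factor: A=1/3; B=1; C=k**3 + k**2/2 - 4*k + 3/4.
Set up (1/3)·f(k+1) − (1)·f(k) − (k**3 + k**2/2 - 4*k + 3/4) = 0.
Degrees (0,0,3) ⇒ d ≤ 3.
Coefficient equations give f(k) = -3*(2*k**3 + 4*k**2 - k + 4)/4.
Then R = B(k−1)f/C = -3*(2*k**3 + 4*k**2 - k + 4)/(4*k**3 + 2*k**2 - 16*k + 3), so s_k = R(k)·t_k = (-2*k**3 - 4*k**2 + k - 4)/3**k.
Check: Δs_k = (4*k**3 + 2*k**2 - 16*k + 3)/(3*3**k). ✓
Σ_(k=2)^n t_k = s_(n+1) − s_(2) = (3**(-n - 1)*(-2*n**3 - 10*n**2 - 13*n - 9)) − (-34/9), i.e. 3**(-n - 2)*(34*3**n - 6*n**3 - 30*n**2 - 39*n - 27).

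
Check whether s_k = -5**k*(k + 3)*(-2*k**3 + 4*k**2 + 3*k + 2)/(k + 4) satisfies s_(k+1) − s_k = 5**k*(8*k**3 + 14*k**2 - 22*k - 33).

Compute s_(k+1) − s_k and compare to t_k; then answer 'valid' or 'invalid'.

Invalid: residual 5**k*(-8*k**4 - 44*k**3 - 38*k**2 + 118*k + 130)/(k**2 + 9*k + 20) ≠ 0.

s_(k+1) = 5**(k + 1)*(2*k**4 + 10*k**3 + 3*k**2 - 27*k - 28)/(k + 5)
s_(k+1) − s_k = 5**k*(8*k**5 + 78*k**4 + 220*k**3 + 11*k**2 - 619*k - 530)/(k**2 + 9*k + 20)
(s_(k+1) − s_k) − t_k = 5**k*(-8*k**4 - 44*k**3 - 38*k**2 + 118*k + 130)/(k**2 + 9*k + 20)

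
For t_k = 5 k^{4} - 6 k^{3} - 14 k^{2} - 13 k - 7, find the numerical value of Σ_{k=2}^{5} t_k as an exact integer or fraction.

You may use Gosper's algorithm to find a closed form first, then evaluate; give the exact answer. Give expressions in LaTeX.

Σ = 2580

Ratio r(k) = (5*k**4 + 14*k**3 - 2*k**2 - 39*k - 35)/(5*k**4 - 6*k**3 - 14*k**2 - 13*k - 7).
So A=1 and B=1, with C=k**4 - 6*k**3/5 - 14*k**2/5 - 13*k/5 - 7/5.
f must satisfy (1)·f(k+1) − (1)·f(k) = k**4 - 6*k**3/5 - 14*k**2/5 - 13*k/5 - 7/5.
deg f ≤ 5 (via 0,0,4).
Solving with deg f ≤ 5: f(k) = k*(k**4 - 4*k**3 - k - 3)/5.
Then R = B(k−1)f/C = k*(k**4 - 4*k**3 - k - 3)/(5*k**4 - 6*k**3 - 14*k**2 - 13*k - 7), so s_k = R(k)·t_k = k*(k**4 - 4*k**3 - k - 3).
Δs = 5*k**4 - 6*k**3 - 14*k**2 - 13*k - 7, as required.
Telescoping: Σ = s_(6) − s_(2) = 2538 − (-42) = 2580.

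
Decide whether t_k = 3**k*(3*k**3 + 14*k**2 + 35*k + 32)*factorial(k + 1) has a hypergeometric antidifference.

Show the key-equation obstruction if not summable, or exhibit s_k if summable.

The ratio is 3*(3*k**4 + 29*k**3 + 118*k**2 + 228*k + 168)/(3*k**3 + 14*k**2 + 35*k + 32).
Take A(k)=3*k + 6, B(k)=1, C(k)=k**3 + 14*k**2/3 + 35*k/3 + 32/3.
f must satisfy (3*k + 6)·f(k+1) − (1)·f(k) = k**3 + 14*k**2/3 + 35*k/3 + 32/3.
deg f ≤ 2 (via 1,0,3).
Solving with deg f ≤ 2: f(k) = (k**2 + k + 4)/3.
Get s_k = R·t_k = 3**k*(k**2 + k + 4)*factorial(k + 1) with R(k) = B(k−1)f(k)/C(k) = (k**2 + k + 4)/(3*k**3 + 14*k**2 + 35*k + 32).
Verify: 3**k*(3*k**3 + 14*k**2 + 35*k + 32)*factorial(k + 1) matches t_k.

Yes. s_k = 3**k*(k**2 + k + 4)*factorial(k + 1).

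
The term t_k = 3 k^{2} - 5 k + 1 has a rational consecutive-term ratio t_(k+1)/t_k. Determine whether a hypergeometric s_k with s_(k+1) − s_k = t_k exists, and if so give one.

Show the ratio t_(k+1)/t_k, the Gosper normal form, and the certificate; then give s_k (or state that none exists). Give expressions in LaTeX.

s_k = k \left(k^{2} - 4 k + 4\right)

t_(k+1)/t_k = (3*k**2 + k - 1)/(3*k**2 - 5*k + 1).
Normal form (A,B,C) = (1, 1, k**2 - 5*k/3 + 1/3).
Need (1)·f(k+1) − (1)·f(k) = k**2 - 5*k/3 + 1/3.
d = 3 from the (0,0,2) case.
Solving with deg f ≤ 3: f(k) = k*(k - 2)**2/3.
Certificate R = B(k−1)f/C = k*(k - 2)**2/(3*k**2 - 5*k + 1) gives s_k = k*(k**2 - 4*k + 4).
Verify: 3*k**2 - 5*k + 1 matches t_k.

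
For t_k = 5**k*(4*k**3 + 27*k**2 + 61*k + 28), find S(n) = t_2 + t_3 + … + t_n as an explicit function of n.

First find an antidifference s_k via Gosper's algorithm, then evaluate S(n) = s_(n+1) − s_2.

S(n) = 5*5**n*n**3 + 30*5**n*n**2 + 65*5**n*n + 25*5**n - 625

r(k) = 5*(4*k**3 + 39*k**2 + 127*k + 120)/(4*k**3 + 27*k**2 + 61*k + 28) after simplifying.
A = 5, B = 1, C = k**3 + 27*k**2/4 + 61*k/4 + 7.
Key eq: (5)·f(k+1) = (1)·f(k) + (k**3 + 27*k**2/4 + 61*k/4 + 7).
Bound: deg f ≤ 3.
Solving with deg f ≤ 3: f(k) = (k**3 + 3*k**2 + 4*k - 3)/4.
R(k) = B(k−1)·f(k)/C(k) = (k**3 + 3*k**2 + 4*k - 3)/(4*k**3 + 27*k**2 + 61*k + 28); s_k = R·t_k = 5**k*(k**3 + 3*k**2 + 4*k - 3).
Verify: 5**k*(4*k**3 + 27*k**2 + 61*k + 28) matches t_k.
Σ_(k=2)^n t_k = s_(n+1) − s_(2) = (5**(n + 1)*(n**3 + 6*n**2 + 13*n + 5)) − (625), i.e. 5*5**n*n**3 + 30*5**n*n**2 + 65*5**n*n + 25*5**n - 625.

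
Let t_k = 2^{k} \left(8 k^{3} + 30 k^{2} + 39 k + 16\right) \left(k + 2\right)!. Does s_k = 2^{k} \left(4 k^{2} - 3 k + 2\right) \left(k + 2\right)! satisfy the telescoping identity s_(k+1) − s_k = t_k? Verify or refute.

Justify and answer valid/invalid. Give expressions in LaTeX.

s_(k+1) = 2**(k + 1)*(4*k**2 + 5*k + 3)*factorial(k + 3)
s_(k+1) − s_k = 2**k*(8*k**3 + 30*k**2 + 39*k + 16)*factorial(k + 2)
(s_(k+1) − s_k) − t_k = 0

valid (s_(k+1) − s_k reduces to t_k)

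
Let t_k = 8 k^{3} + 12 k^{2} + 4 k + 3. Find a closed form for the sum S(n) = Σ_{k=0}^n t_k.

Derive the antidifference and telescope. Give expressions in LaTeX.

The ratio is (8*k**3 + 36*k**2 + 52*k + 27)/(8*k**3 + 12*k**2 + 4*k + 3).
Gosper form: A/B · C(k+1)/C(k) with A=1, B=1, C=k**3 + 3*k**2/2 + k/2 + 3/8.
Key eq: (1)·f(k+1) = (1)·f(k) + (k**3 + 3*k**2/2 + k/2 + 3/8).
Degrees (0,0,3) ⇒ d ≤ 4.
Coefficient equations give f(k) = k*(2*k**3 - 2*k + 3)/8.
Certificate R = B(k−1)f/C = k*(2*k**3 - 2*k + 3)/(8*k**3 + 12*k**2 + 4*k + 3) gives s_k = k*(2*k**3 - 2*k + 3).
Check: Δs_k = 8*k**3 + 12*k**2 + 4*k + 3. ✓
Σ_(k=0)^n t_k = s_(n+1) − s_(0) = (2*n**4 + 8*n**3 + 10*n**2 + 7*n + 3) − (0), i.e. 2*n**4 + 8*n**3 + 10*n**2 + 7*n + 3.

S(n) = 2 n^{4} + 8 n^{3} + 10 n^{2} + 7 n + 3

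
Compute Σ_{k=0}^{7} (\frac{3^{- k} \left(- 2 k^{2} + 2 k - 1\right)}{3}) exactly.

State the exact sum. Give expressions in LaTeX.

t_(k+1)/t_k = (2*k**2 + 2*k + 1)/(3*(2*k**2 - 2*k + 1)).
Factor: A=1/3; B=1; C=k**2 - k + 1/2.
Key eq: (1/3)·f(k+1) = (1)·f(k) + (k**2 - k + 1/2).
d = 2 from the (0,0,2) case.
A polynomial solution: f(k) = -3*(k**2 + 1)/2.
Then R = B(k−1)f/C = -3*(k**2 + 1)/(2*k**2 - 2*k + 1), so s_k = R(k)·t_k = (k**2 + 1)/3**k.
Verify: (-2*k**2 + 2*k - 1)/(3*3**k) matches t_k.
Sum = s_(8) − s_(0); s_(8) = 65/6561, s_(0) = 1 ⇒ -6496/6561.

Σ = -6496/6561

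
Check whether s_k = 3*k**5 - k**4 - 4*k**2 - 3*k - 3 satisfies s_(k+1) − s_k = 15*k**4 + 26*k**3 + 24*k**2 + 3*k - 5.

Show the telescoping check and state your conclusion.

s_(k+1) = 3*k**5 + 14*k**4 + 26*k**3 + 20*k**2 - 8
s_(k+1) − s_k = 15*k**4 + 26*k**3 + 24*k**2 + 3*k - 5
(s_(k+1) − s_k) − t_k = 0

valid (s_(k+1) − s_k reduces to t_k)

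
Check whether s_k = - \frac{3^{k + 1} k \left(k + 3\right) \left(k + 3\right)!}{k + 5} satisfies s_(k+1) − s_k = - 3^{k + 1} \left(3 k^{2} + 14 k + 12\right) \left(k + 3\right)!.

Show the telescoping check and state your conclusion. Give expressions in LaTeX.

s_(k+1) = -3**(k + 2)*(k + 1)*(k + 4)*factorial(k + 4)/(k + 6)
s_(k+1) − s_k = -3**(k + 1)*(3*k**4 + 41*k**3 + 198*k**2 + 390*k + 240)*factorial(k + 3)/((k + 5)*(k + 6))
(s_(k+1) − s_k) − t_k = 6*3**k*(3*k**3 + 29*k**2 + 81*k + 60)*factorial(k + 3)/((k + 5)*(k + 6))

Invalid: residual \frac{6 \cdot 3^{k} \left(3 k^{3} + 29 k^{2} + 81 k + 60\right) \left(k + 3\right)!}{\left(k + 5\right) \left(k + 6\right)} ≠ 0.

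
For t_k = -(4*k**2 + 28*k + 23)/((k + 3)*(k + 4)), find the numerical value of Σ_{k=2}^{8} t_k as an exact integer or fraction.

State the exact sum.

t_(k+1)/t_k = (k + 3)*(28*k + 4*(k + 1)**2 + 51)/((k + 5)*(4*k**2 + 28*k + 23)).
Normal form (A,B,C) = (k + 3, k + 5, k**2 + 7*k + 23/4).
Set up (k + 3)·f(k+1) − (k + 4)·f(k) − (k**2 + 7*k + 23/4) = 0.
Bound: deg f ≤ 2.
Solving with deg f ≤ 2: f(k) = k*(12*k + 11)/12.
Certificate R = B(k−1)f/C = k*(k + 4)*(12*k + 11)/(3*(4*k**2 + 28*k + 23)) gives s_k = k*(-12*k - 11)/(3*(k + 3)).
Verify: (-4*k**2 - 28*k - 23)/(k**2 + 7*k + 12) matches t_k.
Telescoping: Σ = s_(9) − s_(2) = -119/4 − (-14/3) = -301/12.

Σ = -301/12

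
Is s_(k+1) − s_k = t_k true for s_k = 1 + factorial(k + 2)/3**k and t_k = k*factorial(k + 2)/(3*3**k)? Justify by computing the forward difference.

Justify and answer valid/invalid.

s_(k+1) = 3**(-k - 1)*factorial(k + 3) + 1
s_(k+1) − s_k = k*factorial(k + 2)/(3*3**k)
(s_(k+1) − s_k) − t_k = 0

valid; difference matches t_k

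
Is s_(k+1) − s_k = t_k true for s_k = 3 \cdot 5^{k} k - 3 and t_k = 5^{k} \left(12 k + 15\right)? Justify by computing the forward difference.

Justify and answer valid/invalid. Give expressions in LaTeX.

s_(k+1) = 3*5**(k + 1)*(k + 1) - 3
s_(k+1) − s_k = 5**k*(12*k + 15)
(s_(k+1) − s_k) − t_k = 0

valid; difference matches t_k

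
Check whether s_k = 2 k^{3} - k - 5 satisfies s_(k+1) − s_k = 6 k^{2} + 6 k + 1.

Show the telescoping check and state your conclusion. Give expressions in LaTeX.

s_(k+1) = -k + 2*(k + 1)**3 - 6
s_(k+1) − s_k = 6*k**2 + 6*k + 1
(s_(k+1) − s_k) − t_k = 0

Valid: the claim telescopes to t_k.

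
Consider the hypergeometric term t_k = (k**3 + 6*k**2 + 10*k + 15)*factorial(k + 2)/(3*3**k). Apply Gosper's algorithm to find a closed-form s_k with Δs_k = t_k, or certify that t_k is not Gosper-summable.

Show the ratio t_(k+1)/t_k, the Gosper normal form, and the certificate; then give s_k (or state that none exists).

s_k = (k**2 + 4*k - 1)*factorial(k + 2)/3**k

Ratio r(k) = (k**4 + 12*k**3 + 52*k**2 + 107*k + 96)/(3*(k**3 + 6*k**2 + 10*k + 15)).
Gosper form: A/B · C(k+1)/C(k) with A=k/3 + 1, B=1, C=k**3 + 6*k**2 + 10*k + 15.
Need (k/3 + 1)·f(k+1) − (1)·f(k) = k**3 + 6*k**2 + 10*k + 15.
Degrees (1,0,3) ⇒ d ≤ 2.
Solve for f: f(k) = 3*(k**2 + 4*k - 1) (degree 2 ≤ 2).
R(k) = B(k−1)·f(k)/C(k) = 3*(k**2 + 4*k - 1)/(k**3 + 6*k**2 + 10*k + 15); s_k = R·t_k = (k**2 + 4*k - 1)*factorial(k + 2)/3**k.
s_(k+1) − s_k = (k**3 + 6*k**2 + 10*k + 15)*factorial(k + 2)/(3*3**k) = t_k.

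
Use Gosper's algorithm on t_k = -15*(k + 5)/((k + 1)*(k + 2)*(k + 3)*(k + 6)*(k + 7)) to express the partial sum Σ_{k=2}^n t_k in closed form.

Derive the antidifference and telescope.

S(n) = 5*(-n**3 - 12*n**2 - 41*n + 54)/(96*(n**3 + 12*n**2 + 41*n + 42))

t_(k+1)/t_k = (k + 1)*(k + 6)**2/((k + 4)*(k + 5)*(k + 8)).
Gosper form: A/B · C(k+1)/C(k) with A=k + 1, B=k + 8, C=k**3 + 14*k**2 + 65*k + 100.
Set up (k + 1)·f(k+1) − (k + 7)·f(k) − (k**3 + 14*k**2 + 65*k + 100) = 0.
From deg A=1, deg B=1, deg C=3: d=6.
Solve for f: f(k) = k*(k + 3)*(k + 4)**2*(k + 5)**2/36 (degree 6 ≤ 6).
So s_k = (B(k−1)f/C)·t_k = (k*(k + 3)*(k + 4)*(k + 7)/36)·t_k = 5*k*(-k**2 - 9*k - 20)/(12*(k**3 + 9*k**2 + 20*k + 12)).
Check: Δs_k = 15*(-k - 5)/(k**5 + 19*k**4 + 131*k**3 + 401*k**2 + 540*k + 252). ✓
Σ_(k=2)^n t_k = s_(n+1) − s_(2) = (5*(-n**3 - 12*n**2 - 41*n - 30)/(12*(n**3 + 12*n**2 + 41*n + 42))) − (-35/96), i.e. 5*(-n**3 - 12*n**2 - 41*n + 54)/(96*(n**3 + 12*n**2 + 41*n + 42)).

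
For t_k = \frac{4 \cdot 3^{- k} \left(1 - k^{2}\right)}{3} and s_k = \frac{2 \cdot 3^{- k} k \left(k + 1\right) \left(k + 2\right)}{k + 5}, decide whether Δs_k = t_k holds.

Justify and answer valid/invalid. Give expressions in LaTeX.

Invalid: residual \frac{2 \cdot 3^{- k} \left(2 k^{3} + 13 k^{2} + k - 10\right)}{k^{2} + 11 k + 30} ≠ 0.

s_(k+1) = 2*(k + 1)*(k + 2)*(k + 3)/(3*3**k*(k + 6))
s_(k+1) − s_k = 2*(k + 1)*(k + 2)*(-3*k*(k + 6) + (k + 3)*(k + 5))/(3*3**k*(k + 5)*(k + 6))
(s_(k+1) − s_k) − t_k = 2*(2*k**3 + 13*k**2 + k - 10)/(3**k*(k**2 + 11*k + 30))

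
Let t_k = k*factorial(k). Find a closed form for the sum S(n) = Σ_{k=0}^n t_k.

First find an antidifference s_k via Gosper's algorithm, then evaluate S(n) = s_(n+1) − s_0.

r(k) = (k + 1)**2/k after simplifying.
Take A(k)=k + 1, B(k)=1, C(k)=k.
Key eq: (k + 1)·f(k+1) = (1)·f(k) + (k).
d = 0 from the (1,0,1) case.
Match coefficients ⇒ f(k) = 1.
R(k) = B(k−1)·f(k)/C(k) = 1/k; s_k = R·t_k = factorial(k).
Δs = k*factorial(k), as required.
Telescope: S(n) = s_(n+1) − s_(0) = factorial(n + 1) − (1) = n*factorial(n) + factorial(n) - 1.

S(n) = n*factorial(n) + factorial(n) - 1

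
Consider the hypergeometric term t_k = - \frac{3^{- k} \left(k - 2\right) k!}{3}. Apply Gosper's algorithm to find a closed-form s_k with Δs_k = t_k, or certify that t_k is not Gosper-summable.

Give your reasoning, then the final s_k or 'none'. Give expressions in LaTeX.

Compute t_(k+1)/t_k: get (k**2 - 1)/(3*(k - 2)).
Normal form (A,B,C) = (k/3 + 1/3, 1, k - 2).
Solve (k/3 + 1/3)·f(k+1) − (1)·f(k) = k - 2.
deg f ≤ 0 (via 1,0,1).
Solving with deg f ≤ 0: f(k) = 3.
Certificate R = B(k−1)f/C = 3/(k - 2) gives s_k = -factorial(k)/3**k.
Check: Δs_k = -(k - 2)*factorial(k)/(3*3**k). ✓

s_k = - 3^{- k} k!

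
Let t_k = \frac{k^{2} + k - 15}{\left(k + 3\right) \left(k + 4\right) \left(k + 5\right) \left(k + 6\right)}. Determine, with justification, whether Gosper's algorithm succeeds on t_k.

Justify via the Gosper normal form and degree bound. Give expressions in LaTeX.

Ratio r(k) = (k + 3)*(k + (k + 1)**2 - 14)/((k + 7)*(k**2 + k - 15)).
Take A(k)=k + 3, B(k)=k + 7, C(k)=k**2 + k - 15.
Need (k + 3)·f(k+1) − (k + 6)·f(k) = k**2 + k - 15.
Degrees (1,1,2) ⇒ d ≤ 3.
Match coefficients ⇒ f(k) = -k*(k + 4).
Get s_k = R·t_k = -k/(k**2 + 8*k + 15) with R(k) = B(k−1)f(k)/C(k) = -k*(k + 4)*(k + 6)/(k**2 + k - 15).
s_(k+1) − s_k = (k**2 + k - 15)/(k**4 + 18*k**3 + 119*k**2 + 342*k + 360) = t_k.

Yes. s_k = - \frac{k}{k^{2} + 8 k + 15}.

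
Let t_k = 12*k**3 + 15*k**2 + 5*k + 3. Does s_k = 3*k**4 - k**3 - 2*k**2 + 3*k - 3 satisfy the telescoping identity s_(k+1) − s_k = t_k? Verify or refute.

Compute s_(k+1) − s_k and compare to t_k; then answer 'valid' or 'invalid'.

valid; difference matches t_k

s_(k+1) = k*(3*k**3 + 11*k**2 + 13*k + 8)
s_(k+1) − s_k = 12*k**3 + 15*k**2 + 5*k + 3
(s_(k+1) − s_k) − t_k = 0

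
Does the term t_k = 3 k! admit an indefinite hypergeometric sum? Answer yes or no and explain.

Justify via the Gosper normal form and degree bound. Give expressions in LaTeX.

Step 1: r(k) = k + 1.
Normal form (A,B,C) = (k + 1, 1, 1).
Set up (k + 1)·f(k+1) − (1)·f(k) − (1) = 0.
Bound: deg f ≤ -1.
Negative degree bound (-1): no f exists, t_k not Gosper-summable.

No; the degree bound rules out any f.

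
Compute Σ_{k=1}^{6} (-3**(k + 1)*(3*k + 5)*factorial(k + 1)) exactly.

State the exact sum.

r(k) = 3*(k + 2)*(3*k + 8)/(3*k + 5) after simplifying.
Take A(k)=3*k + 6, B(k)=1, C(k)=k + 5/3.
Need (3*k + 6)·f(k+1) − (1)·f(k) = k + 5/3.
Degrees (1,0,1) ⇒ d ≤ 0.
A polynomial solution: f(k) = 1/3.
R(k) = B(k−1)·f(k)/C(k) = 1/(3*k + 5); s_k = R·t_k = -3**(k + 1)*factorial(k + 1).
s_(k+1) − s_k = -3**(k + 1)*(3*k + 5)*factorial(k + 1) = t_k.
Σ_(k=1)^(6) t_k = s_(7) − s_(1) = -264539520 − (-18) = -264539502.

Σ = -264539502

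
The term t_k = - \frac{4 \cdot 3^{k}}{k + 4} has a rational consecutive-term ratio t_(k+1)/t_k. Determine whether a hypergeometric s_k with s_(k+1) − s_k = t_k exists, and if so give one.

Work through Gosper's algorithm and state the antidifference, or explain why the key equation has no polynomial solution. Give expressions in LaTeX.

Ratio r(k) = 3*(k + 4)/(k + 5).
Factor: A=3*k + 12; B=k + 5; C=1.
Set up (3*k + 12)·f(k+1) − (k + 4)·f(k) − (1) = 0.
Degrees (1,1,0) ⇒ d ≤ -1.
Negative degree bound (-1): no f exists, t_k not Gosper-summable.

none (Gosper's algorithm certifies no s_k)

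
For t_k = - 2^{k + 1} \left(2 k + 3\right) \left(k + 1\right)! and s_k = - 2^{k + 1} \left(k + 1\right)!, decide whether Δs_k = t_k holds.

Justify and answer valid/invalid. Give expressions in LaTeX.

s_(k+1) = -2**(k + 2)*factorial(k + 2)
s_(k+1) − s_k = -2**(k + 1)*(2*k + 3)*factorial(k + 1)
(s_(k+1) − s_k) − t_k = 0

Valid — Δs_k = t_k.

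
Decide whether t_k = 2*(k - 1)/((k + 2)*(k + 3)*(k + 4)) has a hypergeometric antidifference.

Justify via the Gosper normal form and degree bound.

Yes. s_k = k*(k - 7)/(6*(k + 2)*(k + 3)).

Compute t_(k+1)/t_k: get k*(k + 2)/((k - 1)*(k + 5)).
Normal form (A,B,C) = (k + 2, k + 5, k - 1).
Set up (k + 2)·f(k+1) − (k + 4)·f(k) − (k - 1) = 0.
Degrees (1,1,1) ⇒ d ≤ 2.
Coefficient equations give f(k) = k*(k - 7)/12.
Certificate R = B(k−1)f/C = k*(k - 7)*(k + 4)/(12*(k - 1)) gives s_k = k*(k - 7)/(6*(k + 2)*(k + 3)).
Δs = 2*(k - 1)/(k**3 + 9*k**2 + 26*k + 24), as required.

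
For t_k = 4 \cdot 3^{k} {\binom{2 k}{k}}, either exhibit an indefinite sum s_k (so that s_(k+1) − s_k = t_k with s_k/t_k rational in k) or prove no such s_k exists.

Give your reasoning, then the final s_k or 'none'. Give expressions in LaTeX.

not Gosper-summable; s_k does not exist

r(k) = 6*(2*k + 1)/(k + 1) after simplifying.
Gosper form: A/B · C(k+1)/C(k) with A=12*k + 6, B=k + 1, C=1.
Solve (12*k + 6)·f(k+1) − (k)·f(k) = 1.
d = -1 from the (1,1,0) case.
deg f ≤ -1 is impossible — no certificate.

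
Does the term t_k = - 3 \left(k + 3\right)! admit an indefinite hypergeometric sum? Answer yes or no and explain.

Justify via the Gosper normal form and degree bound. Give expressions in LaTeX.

Ratio r(k) = k + 4.
Factor: A=k + 4; B=1; C=1.
Solve (k + 4)·f(k+1) − (1)·f(k) = 1.
d = -1 from the (1,0,0) case.
Negative degree bound (-1): no f exists, t_k not Gosper-summable.

No; the degree bound rules out any f.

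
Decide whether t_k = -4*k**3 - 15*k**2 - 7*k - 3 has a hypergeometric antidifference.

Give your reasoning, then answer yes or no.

Ratio r(k) = (4*k**3 + 27*k**2 + 49*k + 29)/(4*k**3 + 15*k**2 + 7*k + 3).
A = 1, B = 1, C = k**3 + 15*k**2/4 + 7*k/4 + 3/4.
Solve (1)·f(k+1) − (1)·f(k) = k**3 + 15*k**2/4 + 7*k/4 + 3/4.
From deg A=0, deg B=0, deg C=3: d=4.
Solving with deg f ≤ 4: f(k) = k*(k**3 + 3*k**2 - 3*k + 2)/4.
R(k) = B(k−1)·f(k)/C(k) = k*(k**3 + 3*k**2 - 3*k + 2)/(4*k**3 + 15*k**2 + 7*k + 3); s_k = R·t_k = k*(-k**3 - 3*k**2 + 3*k - 2).
Check: Δs_k = -4*k**3 - 15*k**2 - 7*k - 3. ✓

Yes. s_k = k*(-k**3 - 3*k**2 + 3*k - 2).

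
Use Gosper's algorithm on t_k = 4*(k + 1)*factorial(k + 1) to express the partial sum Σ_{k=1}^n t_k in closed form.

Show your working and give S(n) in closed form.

S(n) = 4*factorial(n + 2) - 8

Compute t_(k+1)/t_k: get (k + 2)**2/(k + 1).
Gosper form: A/B · C(k+1)/C(k) with A=k + 2, B=1, C=k + 1.
f must satisfy (k + 2)·f(k+1) − (1)·f(k) = k + 1.
Bound: deg f ≤ 0.
Coefficient equations give f(k) = 1.
So s_k = (B(k−1)f/C)·t_k = (1/(k + 1))·t_k = 4*factorial(k + 1).
s_(k+1) − s_k = 4*(k + 1)*factorial(k + 1) = t_k.
Telescope: S(n) = s_(n+1) − s_(1) = 4*factorial(n + 2) − (8) = 4*factorial(n + 2) - 8.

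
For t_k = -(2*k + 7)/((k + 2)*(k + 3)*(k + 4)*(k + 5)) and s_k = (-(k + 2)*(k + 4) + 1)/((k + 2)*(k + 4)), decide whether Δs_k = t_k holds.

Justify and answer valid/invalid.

s_(k+1) = (-(k + 3)*(k + 5) + 1)/((k + 3)*(k + 5))
s_(k+1) − s_k = (-2*k - 7)/(k**4 + 14*k**3 + 71*k**2 + 154*k + 120)
(s_(k+1) − s_k) − t_k = 0

valid (s_(k+1) − s_k reduces to t_k)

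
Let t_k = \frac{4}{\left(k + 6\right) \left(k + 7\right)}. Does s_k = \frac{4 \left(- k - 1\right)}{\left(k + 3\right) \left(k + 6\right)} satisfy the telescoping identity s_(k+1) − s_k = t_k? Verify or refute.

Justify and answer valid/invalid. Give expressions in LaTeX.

Invalid: residual \frac{16 \left(- k - 5\right)}{k^{4} + 20 k^{3} + 145 k^{2} + 450 k + 504} ≠ 0.

s_(k+1) = 4*(-k - 2)/((k + 4)*(k + 7))
s_(k+1) − s_k = 4*(k**2 + 3*k - 8)/(k**4 + 20*k**3 + 145*k**2 + 450*k + 504)
(s_(k+1) − s_k) − t_k = 16*(-k - 5)/(k**4 + 20*k**3 + 145*k**2 + 450*k + 504)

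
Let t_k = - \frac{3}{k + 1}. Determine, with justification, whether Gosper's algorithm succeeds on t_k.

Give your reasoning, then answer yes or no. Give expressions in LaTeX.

No — key equation has no polynomial f.

Compute t_(k+1)/t_k: get (k + 1)/(k + 2).
So A=k + 1 and B=k + 2, with C=1.
Need (k + 1)·f(k+1) − (k + 1)·f(k) = 1.
d = 0 from the (1,1,0) case.
Write f(k) = c0. Then LHS − RHS = -1, requiring -1 = 0: contradictory. No certificate.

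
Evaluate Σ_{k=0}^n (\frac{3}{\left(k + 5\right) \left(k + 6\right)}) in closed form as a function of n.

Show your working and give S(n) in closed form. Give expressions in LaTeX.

Step 1: r(k) = (k + 5)/(k + 7).
Factor: A=k + 5; B=k + 7; C=1.
Need (k + 5)·f(k+1) − (k + 6)·f(k) = 1.
Bound: deg f ≤ 1.
A polynomial solution: f(k) = k/5.
R(k) = B(k−1)·f(k)/C(k) = k*(k + 6)/5; s_k = R·t_k = 3*k/(5*(k + 5)).
Δs = 3/(k**2 + 11*k + 30), as required.
Σ_(k=0)^n t_k = s_(n+1) − s_(0) = (3*(n + 1)/(5*(n + 6))) − (0), i.e. 3*(n + 1)/(5*(n + 6)).

S(n) = \frac{3 \left(n + 1\right)}{5 \left(n + 6\right)}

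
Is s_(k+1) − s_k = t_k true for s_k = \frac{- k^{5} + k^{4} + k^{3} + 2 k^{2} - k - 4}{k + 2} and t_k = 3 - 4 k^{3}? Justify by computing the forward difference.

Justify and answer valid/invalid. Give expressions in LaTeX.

Invalid: residual \frac{3 k^{4} + 10 k^{3} - k^{2} - 10}{k^{2} + 5 k + 6} ≠ 0.

s_(k+1) = (-k**5 - 4*k**4 - 5*k**3 + k**2 + 5*k - 2)/(k + 3)
s_(k+1) − s_k = (-4*k**5 - 17*k**4 - 14*k**3 + 2*k**2 + 15*k + 8)/(k**2 + 5*k + 6)
(s_(k+1) − s_k) − t_k = (3*k**4 + 10*k**3 - k**2 - 10)/(k**2 + 5*k + 6)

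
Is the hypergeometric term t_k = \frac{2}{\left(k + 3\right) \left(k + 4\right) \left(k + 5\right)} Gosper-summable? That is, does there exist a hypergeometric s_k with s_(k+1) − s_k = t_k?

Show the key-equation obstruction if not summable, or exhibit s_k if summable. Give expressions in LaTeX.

r(k) = (k + 3)/(k + 6) after simplifying.
Gosper form: A/B · C(k+1)/C(k) with A=k + 3, B=k + 6, C=1.
Set up (k + 3)·f(k+1) − (k + 5)·f(k) − (1) = 0.
From deg A=1, deg B=1, deg C=0: d=2.
Coefficient equations give f(k) = k*(k + 7)/24.
Get s_k = R·t_k = k*(k + 7)/(12*(k + 3)*(k + 4)) with R(k) = B(k−1)f(k)/C(k) = k*(k + 5)*(k + 7)/24.
Check: Δs_k = 2/(k**3 + 12*k**2 + 47*k + 60). ✓

Yes. s_k = \frac{k \left(k + 7\right)}{12 \left(k + 3\right) \left(k + 4\right)}.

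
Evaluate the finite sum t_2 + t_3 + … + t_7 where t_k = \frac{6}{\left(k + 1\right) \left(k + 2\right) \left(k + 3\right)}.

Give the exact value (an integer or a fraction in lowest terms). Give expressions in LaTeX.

Ratio r(k) = (k + 1)/(k + 4).
A = k + 1, B = k + 4, C = 1.
Key eq: (k + 1)·f(k+1) = (k + 3)·f(k) + (1).
Degrees (1,1,0) ⇒ d ≤ 2.
Solving with deg f ≤ 2: f(k) = k*(k + 3)/4.
Then R = B(k−1)f/C = k*(k + 3)**2/4, so s_k = R(k)·t_k = 3*k*(k + 3)/(2*(k + 1)*(k + 2)).
Check: Δs_k = 6/(k**3 + 6*k**2 + 11*k + 6). ✓
Sum = s_(8) − s_(2); s_(8) = 22/15, s_(2) = 5/4 ⇒ 13/60.

Σ = 13/60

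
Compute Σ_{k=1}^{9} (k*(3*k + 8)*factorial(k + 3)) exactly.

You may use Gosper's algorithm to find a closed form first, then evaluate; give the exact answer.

Σ = 161902540824

r(k) = (k + 1)*(k + 4)*(3*k + 11)/(k*(3*k + 8)) after simplifying.
Normal form (A,B,C) = (k + 4, 1, k**2 + 8*k/3).
Set up (k + 4)·f(k+1) − (1)·f(k) − (k**2 + 8*k/3) = 0.
Degrees (1,0,2) ⇒ d ≤ 1.
Solve for f: f(k) = (3*k - 4)/3 (degree 1 ≤ 1).
Then R = B(k−1)f/C = (3*k - 4)/(k*(3*k + 8)), so s_k = R(k)·t_k = (3*k - 4)*factorial(k + 3).
Verify: k*(3*k + 8)*factorial(k + 3) matches t_k.
Sum = s_(10) − s_(1); s_(10) = 161902540800, s_(1) = -24 ⇒ 161902540824.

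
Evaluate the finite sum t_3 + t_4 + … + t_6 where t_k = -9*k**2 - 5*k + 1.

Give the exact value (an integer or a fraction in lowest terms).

Compute t_(k+1)/t_k: get (9*k**2 + 23*k + 13)/(9*k**2 + 5*k - 1).
Gosper form: A/B · C(k+1)/C(k) with A=1, B=1, C=k**2 + 5*k/9 - 1/9.
Key eq: (1)·f(k+1) = (1)·f(k) + (k**2 + 5*k/9 - 1/9).
deg f ≤ 3 (via 0,0,2).
Coefficient equations give f(k) = k*(3*k**2 - 2*k - 2)/9.
Then R = B(k−1)f/C = k*(3*k**2 - 2*k - 2)/(9*k**2 + 5*k - 1), so s_k = R(k)·t_k = k*(-3*k**2 + 2*k + 2).
Δs = -9*k**2 - 5*k + 1, as required.
Evaluate s at k=7 and k=3: -917 and -57; difference -860.

Σ = -860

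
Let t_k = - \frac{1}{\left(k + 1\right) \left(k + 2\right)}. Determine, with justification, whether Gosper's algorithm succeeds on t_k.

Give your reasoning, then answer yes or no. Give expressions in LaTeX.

Ratio r(k) = (k + 1)/(k + 3).
Take A(k)=k + 1, B(k)=k + 3, C(k)=1.
Solve (k + 1)·f(k+1) − (k + 2)·f(k) = 1.
From deg A=1, deg B=1, deg C=0: d=1.
Solve for f: f(k) = k (degree 1 ≤ 1).
Get s_k = R·t_k = -k/(k + 1) with R(k) = B(k−1)f(k)/C(k) = k*(k + 2).
s_(k+1) − s_k = -1/(k**2 + 3*k + 2) = t_k.

Yes. s_k = - \frac{k}{k + 1}.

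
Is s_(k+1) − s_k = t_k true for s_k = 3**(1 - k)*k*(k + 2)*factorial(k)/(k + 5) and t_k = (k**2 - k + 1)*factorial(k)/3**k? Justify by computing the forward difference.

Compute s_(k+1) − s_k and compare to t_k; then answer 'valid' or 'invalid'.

s_(k+1) = (k + 1)*(k + 3)*factorial(k + 1)/(3**k*(k + 6))
s_(k+1) − s_k = (k**4 + 7*k**3 + 8*k**2 + 2*k + 15)*factorial(k)/(3**k*(k + 5)*(k + 6))
(s_(k+1) − s_k) − t_k = -3**(1 - k)*(k**3 + 4*k**2 - 7*k + 5)*factorial(k)/((k + 5)*(k + 6))

Invalid: residual -3**(1 - k)*(k**3 + 4*k**2 - 7*k + 5)*factorial(k)/((k + 5)*(k + 6)) ≠ 0.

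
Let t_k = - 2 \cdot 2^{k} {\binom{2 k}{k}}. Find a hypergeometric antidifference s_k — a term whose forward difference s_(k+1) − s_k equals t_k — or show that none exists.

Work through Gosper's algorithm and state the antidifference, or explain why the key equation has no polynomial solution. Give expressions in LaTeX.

none — t_k is not Gosper-summable

Step 1: r(k) = 4*(2*k + 1)/(k + 1).
Gosper form: A/B · C(k+1)/C(k) with A=8*k + 4, B=k + 1, C=1.
Set up (8*k + 4)·f(k+1) − (k)·f(k) − (1) = 0.
Degrees (1,1,0) ⇒ d ≤ -1.
Negative degree bound (-1): no f exists, t_k not Gosper-summable.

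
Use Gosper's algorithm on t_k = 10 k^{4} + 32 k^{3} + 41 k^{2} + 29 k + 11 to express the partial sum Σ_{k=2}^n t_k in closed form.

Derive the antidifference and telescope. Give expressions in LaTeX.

S(n) = 2 n^{5} + 13 n^{4} + 33 n^{3} + 43 n^{2} + 32 n - 123

Ratio r(k) = (10*k**4 + 72*k**3 + 197*k**2 + 247*k + 123)/(10*k**4 + 32*k**3 + 41*k**2 + 29*k + 11).
Normal form (A,B,C) = (1, 1, k**4 + 16*k**3/5 + 41*k**2/10 + 29*k/10 + 11/10).
Set up (1)·f(k+1) − (1)·f(k) − (k**4 + 16*k**3/5 + 41*k**2/10 + 29*k/10 + 11/10) = 0.
From deg A=0, deg B=0, deg C=4: d=5.
Match coefficients ⇒ f(k) = k*(2*k**4 + 3*k**3 + k**2 + 2*k + 3)/10.
So s_k = (B(k−1)f/C)·t_k = (k*(2*k**4 + 3*k**3 + k**2 + 2*k + 3)/(10*k**4 + 32*k**3 + 41*k**2 + 29*k + 11))·t_k = k*(2*k**4 + 3*k**3 + k**2 + 2*k + 3).
Check: Δs_k = 10*k**4 + 32*k**3 + 41*k**2 + 29*k + 11. ✓
Telescope: S(n) = s_(n+1) − s_(2) = 2*n**5 + 13*n**4 + 33*n**3 + 43*n**2 + 32*n + 11 − (134) = 2*n**5 + 13*n**4 + 33*n**3 + 43*n**2 + 32*n - 123.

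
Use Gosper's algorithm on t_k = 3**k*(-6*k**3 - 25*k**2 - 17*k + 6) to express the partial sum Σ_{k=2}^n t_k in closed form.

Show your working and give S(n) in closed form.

t_(k+1)/t_k = 3*(6*k**3 + 43*k**2 + 85*k + 42)/(6*k**3 + 25*k**2 + 17*k - 6).
So A=3 and B=1, with C=k**3 + 25*k**2/6 + 17*k/6 - 1.
f must satisfy (3)·f(k+1) − (1)·f(k) = k**3 + 25*k**2/6 + 17*k/6 - 1.
deg f ≤ 3 (via 0,0,3).
Solving with deg f ≤ 3: f(k) = (3*k**3 - k**2 - 2*k - 3)/6.
Get s_k = R·t_k = 3**k*(-3*k**3 + k**2 + 2*k + 3) with R(k) = B(k−1)f(k)/C(k) = (3*k**3 - k**2 - 2*k - 3)/(6*k**3 + 25*k**2 + 17*k - 6).
Δs = 3**k*(-6*k**3 - 25*k**2 - 17*k + 6), as required.
s_(n+1) = 3**(n + 1)*(-3*n**3 - 8*n**2 - 5*n + 3) and s_(2) = -117, so S(n) = -9*3**n*n**3 - 24*3**n*n**2 - 15*3**n*n + 9*3**n + 117.

S(n) = -9*3**n*n**3 - 24*3**n*n**2 - 15*3**n*n + 9*3**n + 117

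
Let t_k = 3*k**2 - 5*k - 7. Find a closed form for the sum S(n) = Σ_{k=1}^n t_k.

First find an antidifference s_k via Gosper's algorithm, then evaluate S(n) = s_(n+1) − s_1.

Compute t_(k+1)/t_k: get (3*k**2 + k - 9)/(3*k**2 - 5*k - 7).
Normal form (A,B,C) = (1, 1, k**2 - 5*k/3 - 7/3).
Solve (1)·f(k+1) − (1)·f(k) = k**2 - 5*k/3 - 7/3.
deg f ≤ 3 (via 0,0,2).
Coefficient equations give f(k) = k*(k**2 - 4*k - 4)/3.
Certificate R = B(k−1)f/C = k*(k**2 - 4*k - 4)/(3*k**2 - 5*k - 7) gives s_k = k*(k**2 - 4*k - 4).
Δs = 3*k**2 - 5*k - 7, as required.
Σ_(k=1)^n t_k = s_(n+1) − s_(1) = (n**3 - n**2 - 9*n - 7) − (-7), i.e. n*(n**2 - n - 9).

S(n) = n*(n**2 - n - 9)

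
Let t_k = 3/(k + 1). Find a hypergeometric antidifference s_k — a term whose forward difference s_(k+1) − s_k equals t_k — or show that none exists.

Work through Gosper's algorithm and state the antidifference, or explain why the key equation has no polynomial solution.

r(k) = (k + 1)/(k + 2) after simplifying.
So A=k + 1 and B=k + 2, with C=1.
Need (k + 1)·f(k+1) − (k + 1)·f(k) = 1.
deg f ≤ 0 (via 1,1,0).
Write f(k) = c0. Then LHS − RHS = -1, requiring -1 = 0: contradictory. No certificate.

none — t_k is not Gosper-summable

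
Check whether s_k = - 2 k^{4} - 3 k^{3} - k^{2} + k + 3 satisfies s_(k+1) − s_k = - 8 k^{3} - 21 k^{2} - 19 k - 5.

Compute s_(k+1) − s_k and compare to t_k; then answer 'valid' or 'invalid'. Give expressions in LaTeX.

valid; difference matches t_k

s_(k+1) = k - 2*(k + 1)**4 - 3*(k + 1)**3 - (k + 1)**2 + 4
s_(k+1) − s_k = -8*k**3 - 21*k**2 - 19*k - 5
(s_(k+1) − s_k) − t_k = 0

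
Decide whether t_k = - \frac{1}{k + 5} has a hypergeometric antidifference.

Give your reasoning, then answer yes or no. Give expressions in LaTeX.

Step 1: r(k) = (k + 5)/(k + 6).
A = k + 5, B = k + 6, C = 1.
f must satisfy (k + 5)·f(k+1) − (k + 5)·f(k) = 1.
From deg A=1, deg B=1, deg C=0: d=0.
Generic f = c0 gives residual -1; -1 = 0 cannot hold, so t_k is not Gosper-summable.

No; the coefficient equations for f are inconsistent.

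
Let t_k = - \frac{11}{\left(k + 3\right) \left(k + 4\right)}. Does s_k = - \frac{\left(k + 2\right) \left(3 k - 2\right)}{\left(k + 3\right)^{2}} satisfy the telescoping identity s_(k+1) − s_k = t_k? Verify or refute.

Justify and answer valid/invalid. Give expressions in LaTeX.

s_(k+1) = -(k + 3)*(3*k + 1)/(k + 4)**2
s_(k+1) − s_k = (-14*k**2 - 76*k - 91)/(k**4 + 14*k**3 + 73*k**2 + 168*k + 144)
(s_(k+1) − s_k) − t_k = (-3*k**2 + k + 41)/(k**4 + 14*k**3 + 73*k**2 + 168*k + 144)

Invalid: residual \frac{- 3 k^{2} + k + 41}{k^{4} + 14 k^{3} + 73 k^{2} + 168 k + 144} ≠ 0.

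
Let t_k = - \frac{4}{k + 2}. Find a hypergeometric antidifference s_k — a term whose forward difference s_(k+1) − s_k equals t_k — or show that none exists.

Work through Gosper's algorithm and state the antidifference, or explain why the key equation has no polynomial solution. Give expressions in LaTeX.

The ratio is (k + 2)/(k + 3).
Factor: A=k + 2; B=k + 3; C=1.
Key eq: (k + 2)·f(k+1) = (k + 2)·f(k) + (1).
deg f ≤ 0 (via 1,1,0).
Put f(k) = c0: A·f(k+1) − B(k−1)·f(k) − C = -1; need -1 = 0 — inconsistent ⇒ no f, not summable.

none — t_k is not Gosper-summable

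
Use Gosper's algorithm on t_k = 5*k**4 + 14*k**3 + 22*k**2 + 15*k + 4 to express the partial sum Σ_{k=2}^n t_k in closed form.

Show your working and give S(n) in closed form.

Compute t_(k+1)/t_k: get (5*k**4 + 34*k**3 + 94*k**2 + 121*k + 60)/(5*k**4 + 14*k**3 + 22*k**2 + 15*k + 4).
Normal form (A,B,C) = (1, 1, k**4 + 14*k**3/5 + 22*k**2/5 + 3*k + 4/5).
Set up (1)·f(k+1) − (1)·f(k) − (k**4 + 14*k**3/5 + 22*k**2/5 + 3*k + 4/5) = 0.
d = 5 from the (0,0,4) case.
Match coefficients ⇒ f(k) = k**3*(k**2 + k + 2)/5.
Get s_k = R·t_k = k**3*(k**2 + k + 2) with R(k) = B(k−1)f(k)/C(k) = k**3*(k**2 + k + 2)/(5*k**4 + 14*k**3 + 22*k**2 + 15*k + 4).
Check: Δs_k = 5*k**4 + 14*k**3 + 22*k**2 + 15*k + 4. ✓
Σ_(k=2)^n t_k = s_(n+1) − s_(2) = (n**5 + 6*n**4 + 16*n**3 + 22*n**2 + 15*n + 4) − (64), i.e. n**5 + 6*n**4 + 16*n**3 + 22*n**2 + 15*n - 60.

S(n) = n**5 + 6*n**4 + 16*n**3 + 22*n**2 + 15*n - 60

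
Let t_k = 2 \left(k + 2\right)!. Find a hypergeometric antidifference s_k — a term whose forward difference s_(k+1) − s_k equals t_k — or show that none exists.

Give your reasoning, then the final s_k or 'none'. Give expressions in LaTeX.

no hypergeometric antidifference exists

Ratio r(k) = k + 3.
Gosper form: A/B · C(k+1)/C(k) with A=k + 3, B=1, C=1.
Solve (k + 3)·f(k+1) − (1)·f(k) = 1.
From deg A=1, deg B=0, deg C=0: d=-1.
d = -1 < 0 ⇒ no nonzero polynomial f; not summable.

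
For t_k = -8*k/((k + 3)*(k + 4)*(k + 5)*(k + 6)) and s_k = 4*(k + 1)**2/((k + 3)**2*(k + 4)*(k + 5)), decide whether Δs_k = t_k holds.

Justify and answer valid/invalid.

s_(k+1) = 4*(k + 2)**2/((k + 4)**2*(k + 5)*(k + 6))
s_(k+1) − s_k = 4*(-(k + 1)**2*(k + 4)*(k + 6) + (k + 2)**2*(k + 3)**2)/((k + 3)**2*(k + 4)**2*(k + 5)*(k + 6))
(s_(k+1) − s_k) − t_k = 8*(3*k**2 + 13*k + 6)/(k**6 + 25*k**5 + 257*k**4 + 1391*k**3 + 4182*k**2 + 6624*k + 4320)

Invalid: residual 8*(3*k**2 + 13*k + 6)/(k**6 + 25*k**5 + 257*k**4 + 1391*k**3 + 4182*k**2 + 6624*k + 4320) ≠ 0.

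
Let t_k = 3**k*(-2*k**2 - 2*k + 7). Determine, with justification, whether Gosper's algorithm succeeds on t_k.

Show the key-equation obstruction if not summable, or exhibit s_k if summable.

Yes. s_k = 3**k*(-k**2 + 2*k + 2).

Ratio r(k) = 3*(2*k**2 + 6*k - 3)/(2*k**2 + 2*k - 7).
A = 3, B = 1, C = k**2 + k - 7/2.
Need (3)·f(k+1) − (1)·f(k) = k**2 + k - 7/2.
Bound: deg f ≤ 2.
Match coefficients ⇒ f(k) = (k**2 - 2*k - 2)/2.
Then R = B(k−1)f/C = (k**2 - 2*k - 2)/(2*k**2 + 2*k - 7), so s_k = R(k)·t_k = 3**k*(-k**2 + 2*k + 2).
Verify: 3**k*(-2*k**2 - 2*k + 7) matches t_k.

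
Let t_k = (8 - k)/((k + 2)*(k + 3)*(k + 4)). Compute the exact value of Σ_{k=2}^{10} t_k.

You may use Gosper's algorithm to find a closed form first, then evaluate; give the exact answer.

Compute t_(k+1)/t_k: get (k - 7)*(k + 2)/((k - 8)*(k + 5)).
Normal form (A,B,C) = (k + 2, k + 5, k - 8).
Key eq: (k + 2)·f(k+1) = (k + 4)·f(k) + (k - 8).
Degrees (1,1,1) ⇒ d ≤ 2.
Solving with deg f ≤ 2: f(k) = -k*(k + 7)/2.
Then R = B(k−1)f/C = -k*(k + 4)*(k + 7)/(2*(k - 8)), so s_k = R(k)·t_k = k*(k + 7)/(2*(k + 2)*(k + 3)).
s_(k+1) − s_k = (8 - k)/(k**3 + 9*k**2 + 26*k + 24) = t_k.
Sum = s_(11) − s_(2); s_(11) = 99/182, s_(2) = 9/20 ⇒ 171/1820.

Σ = 171/1820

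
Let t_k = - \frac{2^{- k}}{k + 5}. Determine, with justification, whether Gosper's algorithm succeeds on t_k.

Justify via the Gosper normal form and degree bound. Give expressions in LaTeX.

Compute t_(k+1)/t_k: get (k + 5)/(2*(k + 6)).
Gosper form: A/B · C(k+1)/C(k) with A=k/2 + 5/2, B=k + 6, C=1.
f must satisfy (k/2 + 5/2)·f(k+1) − (k + 5)·f(k) = 1.
Bound: deg f ≤ -1.
d = -1 < 0 ⇒ no nonzero polynomial f; not summable.

No — t_k has no hypergeometric antidifference.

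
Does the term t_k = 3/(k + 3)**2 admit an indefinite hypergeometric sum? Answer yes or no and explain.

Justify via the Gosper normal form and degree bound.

No — t_k has no hypergeometric antidifference.

Step 1: r(k) = (k + 3)**2/(k + 4)**2.
Take A(k)=k**2 + 6*k + 9, B(k)=k**2 + 8*k + 16, C(k)=1.
Need (k**2 + 6*k + 9)·f(k+1) − (k**2 + 6*k + 9)·f(k) = 1.
Degrees (2,2,0) ⇒ d ≤ 0.
Put f(k) = c0: A·f(k+1) − B(k−1)·f(k) − C = -1; need -1 = 0 — inconsistent ⇒ no f, not summable.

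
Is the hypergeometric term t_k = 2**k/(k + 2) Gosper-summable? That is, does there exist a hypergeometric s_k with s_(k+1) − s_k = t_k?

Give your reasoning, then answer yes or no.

t_(k+1)/t_k = 2*(k + 2)/(k + 3).
So A=2*k + 4 and B=k + 3, with C=1.
Key eq: (2*k + 4)·f(k+1) = (k + 2)·f(k) + (1).
Bound: deg f ≤ -1.
d = -1 < 0 ⇒ no nonzero polynomial f; not summable.

No; the degree bound rules out any f.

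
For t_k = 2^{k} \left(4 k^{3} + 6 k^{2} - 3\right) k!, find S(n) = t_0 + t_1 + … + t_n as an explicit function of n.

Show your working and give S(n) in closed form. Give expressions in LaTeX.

r(k) = 2*(k + 1)*(4*(k + 1)**3 + 6*(k + 1)**2 - 3)/(4*k**3 + 6*k**2 - 3) after simplifying.
So A=2*k + 2 and B=1, with C=k**3 + 3*k**2/2 - 3/4.
f must satisfy (2*k + 2)·f(k+1) − (1)·f(k) = k**3 + 3*k**2/2 - 3/4.
Degrees (1,0,3) ⇒ d ≤ 2.
A polynomial solution: f(k) = (2*k**2 - 2*k - 3)/4.
R(k) = B(k−1)·f(k)/C(k) = (2*k**2 - 2*k - 3)/(4*k**3 + 6*k**2 - 3); s_k = R·t_k = 2**k*(2*k**2 - 2*k - 3)*factorial(k).
s_(k+1) − s_k = 2**k*(4*k**3 + 6*k**2 - 3)*factorial(k) = t_k.
s_(n+1) = 2**(n + 1)*(2*n**2 + 2*n - 3)*factorial(n + 1) and s_(0) = -3, so S(n) = 4*2**n*n**3*factorial(n) + 8*2**n*n**2*factorial(n) - 2*2**n*n*factorial(n) - 6*2**n*factorial(n) + 3.

S(n) = 4 \cdot 2^{n} n^{3} n! + 8 \cdot 2^{n} n^{2} n! - 2 \cdot 2^{n} n n! - 6 \cdot 2^{n} n! + 3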